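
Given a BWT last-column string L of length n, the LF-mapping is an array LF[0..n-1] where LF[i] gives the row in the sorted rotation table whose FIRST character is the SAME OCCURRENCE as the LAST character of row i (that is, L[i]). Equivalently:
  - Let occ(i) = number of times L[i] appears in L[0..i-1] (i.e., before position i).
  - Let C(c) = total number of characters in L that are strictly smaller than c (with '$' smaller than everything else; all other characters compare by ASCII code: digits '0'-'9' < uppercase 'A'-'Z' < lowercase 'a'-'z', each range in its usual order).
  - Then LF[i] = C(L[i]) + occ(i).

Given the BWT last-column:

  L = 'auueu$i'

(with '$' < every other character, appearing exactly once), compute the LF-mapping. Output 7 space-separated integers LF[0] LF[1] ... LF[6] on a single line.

Char counts: '$':1, 'a':1, 'e':1, 'i':1, 'u':3
C (first-col start): C('$')=0, C('a')=1, C('e')=2, C('i')=3, C('u')=4
L[0]='a': occ=0, LF[0]=C('a')+0=1+0=1
L[1]='u': occ=0, LF[1]=C('u')+0=4+0=4
L[2]='u': occ=1, LF[2]=C('u')+1=4+1=5
L[3]='e': occ=0, LF[3]=C('e')+0=2+0=2
L[4]='u': occ=2, LF[4]=C('u')+2=4+2=6
L[5]='$': occ=0, LF[5]=C('$')+0=0+0=0
L[6]='i': occ=0, LF[6]=C('i')+0=3+0=3

Answer: 1 4 5 2 6 0 3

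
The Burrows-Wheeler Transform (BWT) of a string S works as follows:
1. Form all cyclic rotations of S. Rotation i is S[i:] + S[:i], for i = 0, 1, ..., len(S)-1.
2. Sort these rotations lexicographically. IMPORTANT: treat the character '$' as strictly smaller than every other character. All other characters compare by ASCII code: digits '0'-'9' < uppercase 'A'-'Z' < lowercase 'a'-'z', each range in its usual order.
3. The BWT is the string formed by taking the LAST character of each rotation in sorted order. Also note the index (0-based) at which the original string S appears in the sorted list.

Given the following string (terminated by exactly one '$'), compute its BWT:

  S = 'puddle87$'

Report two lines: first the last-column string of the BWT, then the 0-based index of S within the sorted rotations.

Answer: 78eudld$p
7

Derivation:
All 9 rotations (rotation i = S[i:]+S[:i]):
  rot[0] = puddle87$
  rot[1] = uddle87$p
  rot[2] = ddle87$pu
  rot[3] = dle87$pud
  rot[4] = le87$pudd
  rot[5] = e87$puddl
  rot[6] = 87$puddle
  rot[7] = 7$puddle8
  rot[8] = $puddle87
Sorted (with $ < everything):
  sorted[0] = $puddle87  (last char: '7')
  sorted[1] = 7$puddle8  (last char: '8')
  sorted[2] = 87$puddle  (last char: 'e')
  sorted[3] = ddle87$pu  (last char: 'u')
  sorted[4] = dle87$pud  (last char: 'd')
  sorted[5] = e87$puddl  (last char: 'l')
  sorted[6] = le87$pudd  (last char: 'd')
  sorted[7] = puddle87$  (last char: '$')
  sorted[8] = uddle87$p  (last char: 'p')
Last column: 78eudld$p
Original string S is at sorted index 7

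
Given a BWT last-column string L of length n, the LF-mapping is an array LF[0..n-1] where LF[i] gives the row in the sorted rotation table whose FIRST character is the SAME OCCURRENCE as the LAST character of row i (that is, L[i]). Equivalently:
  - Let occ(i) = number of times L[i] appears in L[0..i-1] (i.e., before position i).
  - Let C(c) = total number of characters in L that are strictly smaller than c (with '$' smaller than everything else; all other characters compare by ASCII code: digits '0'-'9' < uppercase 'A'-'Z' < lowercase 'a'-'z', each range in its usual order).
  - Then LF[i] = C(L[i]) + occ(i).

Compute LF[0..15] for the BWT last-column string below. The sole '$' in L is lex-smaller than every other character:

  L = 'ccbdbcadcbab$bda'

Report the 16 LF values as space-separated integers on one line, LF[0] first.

Char counts: '$':1, 'a':3, 'b':5, 'c':4, 'd':3
C (first-col start): C('$')=0, C('a')=1, C('b')=4, C('c')=9, C('d')=13
L[0]='c': occ=0, LF[0]=C('c')+0=9+0=9
L[1]='c': occ=1, LF[1]=C('c')+1=9+1=10
L[2]='b': occ=0, LF[2]=C('b')+0=4+0=4
L[3]='d': occ=0, LF[3]=C('d')+0=13+0=13
L[4]='b': occ=1, LF[4]=C('b')+1=4+1=5
L[5]='c': occ=2, LF[5]=C('c')+2=9+2=11
L[6]='a': occ=0, LF[6]=C('a')+0=1+0=1
L[7]='d': occ=1, LF[7]=C('d')+1=13+1=14
L[8]='c': occ=3, LF[8]=C('c')+3=9+3=12
L[9]='b': occ=2, LF[9]=C('b')+2=4+2=6
L[10]='a': occ=1, LF[10]=C('a')+1=1+1=2
L[11]='b': occ=3, LF[11]=C('b')+3=4+3=7
L[12]='$': occ=0, LF[12]=C('$')+0=0+0=0
L[13]='b': occ=4, LF[13]=C('b')+4=4+4=8
L[14]='d': occ=2, LF[14]=C('d')+2=13+2=15
L[15]='a': occ=2, LF[15]=C('a')+2=1+2=3

Answer: 9 10 4 13 5 11 1 14 12 6 2 7 0 8 15 3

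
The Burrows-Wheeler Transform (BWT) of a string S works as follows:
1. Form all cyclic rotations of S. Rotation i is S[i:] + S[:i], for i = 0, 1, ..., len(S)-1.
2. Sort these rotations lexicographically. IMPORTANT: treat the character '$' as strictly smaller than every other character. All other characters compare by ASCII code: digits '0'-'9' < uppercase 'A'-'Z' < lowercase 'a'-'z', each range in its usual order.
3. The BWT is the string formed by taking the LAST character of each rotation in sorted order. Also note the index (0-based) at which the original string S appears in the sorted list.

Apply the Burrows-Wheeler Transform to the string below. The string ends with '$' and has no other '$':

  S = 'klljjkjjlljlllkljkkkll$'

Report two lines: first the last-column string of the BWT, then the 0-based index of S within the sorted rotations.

Answer: llkjljljjklk$llkllkkjlj
12

Derivation:
All 23 rotations (rotation i = S[i:]+S[:i]):
  rot[0] = klljjkjjlljlllkljkkkll$
  rot[1] = lljjkjjlljlllkljkkkll$k
  rot[2] = ljjkjjlljlllkljkkkll$kl
  rot[3] = jjkjjlljlllkljkkkll$kll
  rot[4] = jkjjlljlllkljkkkll$kllj
  rot[5] = kjjlljlllkljkkkll$klljj
  rot[6] = jjlljlllkljkkkll$klljjk
  rot[7] = jlljlllkljkkkll$klljjkj
  rot[8] = lljlllkljkkkll$klljjkjj
  rot[9] = ljlllkljkkkll$klljjkjjl
  rot[10] = jlllkljkkkll$klljjkjjll
  rot[11] = lllkljkkkll$klljjkjjllj
  rot[12] = llkljkkkll$klljjkjjlljl
  rot[13] = lkljkkkll$klljjkjjlljll
  rot[14] = kljkkkll$klljjkjjlljlll
  rot[15] = ljkkkll$klljjkjjlljlllk
  rot[16] = jkkkll$klljjkjjlljlllkl
  rot[17] = kkkll$klljjkjjlljlllklj
  rot[18] = kkll$klljjkjjlljlllkljk
  rot[19] = kll$klljjkjjlljlllkljkk
  rot[20] = ll$klljjkjjlljlllkljkkk
  rot[21] = l$klljjkjjlljlllkljkkkl
  rot[22] = $klljjkjjlljlllkljkkkll
Sorted (with $ < everything):
  sorted[0] = $klljjkjjlljlllkljkkkll  (last char: 'l')
  sorted[1] = jjkjjlljlllkljkkkll$kll  (last char: 'l')
  sorted[2] = jjlljlllkljkkkll$klljjk  (last char: 'k')
  sorted[3] = jkjjlljlllkljkkkll$kllj  (last char: 'j')
  sorted[4] = jkkkll$klljjkjjlljlllkl  (last char: 'l')
  sorted[5] = jlljlllkljkkkll$klljjkj  (last char: 'j')
  sorted[6] = jlllkljkkkll$klljjkjjll  (last char: 'l')
  sorted[7] = kjjlljlllkljkkkll$klljj  (last char: 'j')
  sorted[8] = kkkll$klljjkjjlljlllklj  (last char: 'j')
  sorted[9] = kkll$klljjkjjlljlllkljk  (last char: 'k')
  sorted[10] = kljkkkll$klljjkjjlljlll  (last char: 'l')
  sorted[11] = kll$klljjkjjlljlllkljkk  (last char: 'k')
  sorted[12] = klljjkjjlljlllkljkkkll$  (last char: '$')
  sorted[13] = l$klljjkjjlljlllkljkkkl  (last char: 'l')
  sorted[14] = ljjkjjlljlllkljkkkll$kl  (last char: 'l')
  sorted[15] = ljkkkll$klljjkjjlljlllk  (last char: 'k')
  sorted[16] = ljlllkljkkkll$klljjkjjl  (last char: 'l')
  sorted[17] = lkljkkkll$klljjkjjlljll  (last char: 'l')
  sorted[18] = ll$klljjkjjlljlllkljkkk  (last char: 'k')
  sorted[19] = lljjkjjlljlllkljkkkll$k  (last char: 'k')
  sorted[20] = lljlllkljkkkll$klljjkjj  (last char: 'j')
  sorted[21] = llkljkkkll$klljjkjjlljl  (last char: 'l')
  sorted[22] = lllkljkkkll$klljjkjjllj  (last char: 'j')
Last column: llkjljljjklk$llkllkkjlj
Original string S is at sorted index 12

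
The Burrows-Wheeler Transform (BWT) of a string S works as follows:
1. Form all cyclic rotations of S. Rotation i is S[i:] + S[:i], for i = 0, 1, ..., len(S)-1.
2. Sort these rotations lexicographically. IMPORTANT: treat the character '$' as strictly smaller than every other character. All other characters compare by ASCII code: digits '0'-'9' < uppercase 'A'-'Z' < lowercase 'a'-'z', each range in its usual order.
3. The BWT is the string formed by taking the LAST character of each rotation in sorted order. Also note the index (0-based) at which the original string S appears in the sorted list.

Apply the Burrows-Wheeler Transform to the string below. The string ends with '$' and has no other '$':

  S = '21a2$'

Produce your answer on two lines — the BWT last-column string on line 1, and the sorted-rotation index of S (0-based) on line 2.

Answer: 22a$1
3

Derivation:
All 5 rotations (rotation i = S[i:]+S[:i]):
  rot[0] = 21a2$
  rot[1] = 1a2$2
  rot[2] = a2$21
  rot[3] = 2$21a
  rot[4] = $21a2
Sorted (with $ < everything):
  sorted[0] = $21a2  (last char: '2')
  sorted[1] = 1a2$2  (last char: '2')
  sorted[2] = 2$21a  (last char: 'a')
  sorted[3] = 21a2$  (last char: '$')
  sorted[4] = a2$21  (last char: '1')
Last column: 22a$1
Original string S is at sorted index 3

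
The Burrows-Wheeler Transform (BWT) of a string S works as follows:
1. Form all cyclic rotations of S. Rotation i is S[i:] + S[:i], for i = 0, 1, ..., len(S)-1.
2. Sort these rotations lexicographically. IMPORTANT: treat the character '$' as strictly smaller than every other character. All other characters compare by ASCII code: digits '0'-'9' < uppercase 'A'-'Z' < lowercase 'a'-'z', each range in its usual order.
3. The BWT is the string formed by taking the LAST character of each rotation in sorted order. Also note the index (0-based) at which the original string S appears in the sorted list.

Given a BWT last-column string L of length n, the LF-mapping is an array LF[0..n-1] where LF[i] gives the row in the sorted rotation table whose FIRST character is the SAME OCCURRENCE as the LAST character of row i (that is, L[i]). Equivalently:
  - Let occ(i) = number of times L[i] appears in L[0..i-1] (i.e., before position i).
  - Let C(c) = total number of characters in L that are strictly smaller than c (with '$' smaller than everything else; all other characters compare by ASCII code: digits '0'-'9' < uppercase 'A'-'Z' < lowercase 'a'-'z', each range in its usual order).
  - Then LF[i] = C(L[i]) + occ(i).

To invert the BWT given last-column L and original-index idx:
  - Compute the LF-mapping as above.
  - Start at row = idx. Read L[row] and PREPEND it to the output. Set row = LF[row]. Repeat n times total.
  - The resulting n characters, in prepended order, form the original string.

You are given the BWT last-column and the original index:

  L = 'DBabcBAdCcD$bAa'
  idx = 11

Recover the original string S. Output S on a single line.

LF mapping: 6 3 8 10 12 4 1 14 5 13 7 0 11 2 9
Walk LF starting at row 11, prepending L[row]:
  step 1: row=11, L[11]='$', prepend. Next row=LF[11]=0
  step 2: row=0, L[0]='D', prepend. Next row=LF[0]=6
  step 3: row=6, L[6]='A', prepend. Next row=LF[6]=1
  step 4: row=1, L[1]='B', prepend. Next row=LF[1]=3
  step 5: row=3, L[3]='b', prepend. Next row=LF[3]=10
  step 6: row=10, L[10]='D', prepend. Next row=LF[10]=7
  step 7: row=7, L[7]='d', prepend. Next row=LF[7]=14
  step 8: row=14, L[14]='a', prepend. Next row=LF[14]=9
  step 9: row=9, L[9]='c', prepend. Next row=LF[9]=13
  step 10: row=13, L[13]='A', prepend. Next row=LF[13]=2
  step 11: row=2, L[2]='a', prepend. Next row=LF[2]=8
  step 12: row=8, L[8]='C', prepend. Next row=LF[8]=5
  step 13: row=5, L[5]='B', prepend. Next row=LF[5]=4
  step 14: row=4, L[4]='c', prepend. Next row=LF[4]=12
  step 15: row=12, L[12]='b', prepend. Next row=LF[12]=11
Reversed output: bcBCaAcadDbBAD$

Answer: bcBCaAcadDbBAD$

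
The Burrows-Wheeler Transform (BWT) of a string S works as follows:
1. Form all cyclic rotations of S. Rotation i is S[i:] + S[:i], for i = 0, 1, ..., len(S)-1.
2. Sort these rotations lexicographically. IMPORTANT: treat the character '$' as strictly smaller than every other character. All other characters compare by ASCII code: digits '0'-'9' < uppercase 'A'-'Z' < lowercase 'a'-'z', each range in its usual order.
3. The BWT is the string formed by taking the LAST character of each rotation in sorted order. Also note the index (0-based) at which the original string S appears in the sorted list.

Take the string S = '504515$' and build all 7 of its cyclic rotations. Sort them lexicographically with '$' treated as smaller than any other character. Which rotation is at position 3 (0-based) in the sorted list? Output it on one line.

All 7 rotations (rotation i = S[i:]+S[:i]):
  rot[0] = 504515$
  rot[1] = 04515$5
  rot[2] = 4515$50
  rot[3] = 515$504
  rot[4] = 15$5045
  rot[5] = 5$50451
  rot[6] = $504515
Sorted (with $ < everything):
  sorted[0] = $504515
  sorted[1] = 04515$5
  sorted[2] = 15$5045
  sorted[3] = 4515$50
  sorted[4] = 5$50451
  sorted[5] = 504515$
  sorted[6] = 515$504
sorted[3] = 4515$50

Answer: 4515$50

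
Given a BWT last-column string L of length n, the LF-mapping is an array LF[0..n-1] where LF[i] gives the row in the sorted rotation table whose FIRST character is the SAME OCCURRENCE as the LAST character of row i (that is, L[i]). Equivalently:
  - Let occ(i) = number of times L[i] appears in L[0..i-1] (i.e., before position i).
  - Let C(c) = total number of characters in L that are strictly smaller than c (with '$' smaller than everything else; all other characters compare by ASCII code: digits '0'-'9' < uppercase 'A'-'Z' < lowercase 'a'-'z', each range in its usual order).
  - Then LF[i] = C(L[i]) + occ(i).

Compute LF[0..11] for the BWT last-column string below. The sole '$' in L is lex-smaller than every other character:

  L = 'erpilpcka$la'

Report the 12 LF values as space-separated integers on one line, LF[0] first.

Char counts: '$':1, 'a':2, 'c':1, 'e':1, 'i':1, 'k':1, 'l':2, 'p':2, 'r':1
C (first-col start): C('$')=0, C('a')=1, C('c')=3, C('e')=4, C('i')=5, C('k')=6, C('l')=7, C('p')=9, C('r')=11
L[0]='e': occ=0, LF[0]=C('e')+0=4+0=4
L[1]='r': occ=0, LF[1]=C('r')+0=11+0=11
L[2]='p': occ=0, LF[2]=C('p')+0=9+0=9
L[3]='i': occ=0, LF[3]=C('i')+0=5+0=5
L[4]='l': occ=0, LF[4]=C('l')+0=7+0=7
L[5]='p': occ=1, LF[5]=C('p')+1=9+1=10
L[6]='c': occ=0, LF[6]=C('c')+0=3+0=3
L[7]='k': occ=0, LF[7]=C('k')+0=6+0=6
L[8]='a': occ=0, LF[8]=C('a')+0=1+0=1
L[9]='$': occ=0, LF[9]=C('$')+0=0+0=0
L[10]='l': occ=1, LF[10]=C('l')+1=7+1=8
L[11]='a': occ=1, LF[11]=C('a')+1=1+1=2

Answer: 4 11 9 5 7 10 3 6 1 0 8 2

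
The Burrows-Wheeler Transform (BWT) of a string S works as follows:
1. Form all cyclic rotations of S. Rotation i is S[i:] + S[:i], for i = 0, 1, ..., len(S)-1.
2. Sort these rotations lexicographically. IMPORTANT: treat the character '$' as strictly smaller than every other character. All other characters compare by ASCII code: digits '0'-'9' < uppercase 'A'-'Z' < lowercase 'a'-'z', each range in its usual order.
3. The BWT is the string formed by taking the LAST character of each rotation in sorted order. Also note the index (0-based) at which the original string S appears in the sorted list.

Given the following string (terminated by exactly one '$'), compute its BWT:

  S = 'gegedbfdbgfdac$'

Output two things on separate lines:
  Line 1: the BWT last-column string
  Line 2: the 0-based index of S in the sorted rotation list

Answer: cdddafefgggbe$b
13

Derivation:
All 15 rotations (rotation i = S[i:]+S[:i]):
  rot[0] = gegedbfdbgfdac$
  rot[1] = egedbfdbgfdac$g
  rot[2] = gedbfdbgfdac$ge
  rot[3] = edbfdbgfdac$geg
  rot[4] = dbfdbgfdac$gege
  rot[5] = bfdbgfdac$geged
  rot[6] = fdbgfdac$gegedb
  rot[7] = dbgfdac$gegedbf
  rot[8] = bgfdac$gegedbfd
  rot[9] = gfdac$gegedbfdb
  rot[10] = fdac$gegedbfdbg
  rot[11] = dac$gegedbfdbgf
  rot[12] = ac$gegedbfdbgfd
  rot[13] = c$gegedbfdbgfda
  rot[14] = $gegedbfdbgfdac
Sorted (with $ < everything):
  sorted[0] = $gegedbfdbgfdac  (last char: 'c')
  sorted[1] = ac$gegedbfdbgfd  (last char: 'd')
  sorted[2] = bfdbgfdac$geged  (last char: 'd')
  sorted[3] = bgfdac$gegedbfd  (last char: 'd')
  sorted[4] = c$gegedbfdbgfda  (last char: 'a')
  sorted[5] = dac$gegedbfdbgf  (last char: 'f')
  sorted[6] = dbfdbgfdac$gege  (last char: 'e')
  sorted[7] = dbgfdac$gegedbf  (last char: 'f')
  sorted[8] = edbfdbgfdac$geg  (last char: 'g')
  sorted[9] = egedbfdbgfdac$g  (last char: 'g')
  sorted[10] = fdac$gegedbfdbg  (last char: 'g')
  sorted[11] = fdbgfdac$gegedb  (last char: 'b')
  sorted[12] = gedbfdbgfdac$ge  (last char: 'e')
  sorted[13] = gegedbfdbgfdac$  (last char: '$')
  sorted[14] = gfdac$gegedbfdb  (last char: 'b')
Last column: cdddafefgggbe$b
Original string S is at sorted index 13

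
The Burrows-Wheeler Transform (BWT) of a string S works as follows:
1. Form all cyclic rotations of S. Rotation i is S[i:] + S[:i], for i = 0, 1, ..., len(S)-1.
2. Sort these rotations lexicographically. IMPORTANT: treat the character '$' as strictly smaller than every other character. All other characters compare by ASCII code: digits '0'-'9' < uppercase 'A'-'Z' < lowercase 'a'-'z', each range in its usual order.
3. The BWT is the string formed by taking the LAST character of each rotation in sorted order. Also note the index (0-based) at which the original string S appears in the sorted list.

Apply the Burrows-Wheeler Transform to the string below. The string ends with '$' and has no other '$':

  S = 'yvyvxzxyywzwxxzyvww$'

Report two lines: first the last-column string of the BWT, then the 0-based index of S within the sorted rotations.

Answer: wyyywvzywzvxzv$yxwxx
14

Derivation:
All 20 rotations (rotation i = S[i:]+S[:i]):
  rot[0] = yvyvxzxyywzwxxzyvww$
  rot[1] = vyvxzxyywzwxxzyvww$y
  rot[2] = yvxzxyywzwxxzyvww$yv
  rot[3] = vxzxyywzwxxzyvww$yvy
  rot[4] = xzxyywzwxxzyvww$yvyv
  rot[5] = zxyywzwxxzyvww$yvyvx
  rot[6] = xyywzwxxzyvww$yvyvxz
  rot[7] = yywzwxxzyvww$yvyvxzx
  rot[8] = ywzwxxzyvww$yvyvxzxy
  rot[9] = wzwxxzyvww$yvyvxzxyy
  rot[10] = zwxxzyvww$yvyvxzxyyw
  rot[11] = wxxzyvww$yvyvxzxyywz
  rot[12] = xxzyvww$yvyvxzxyywzw
  rot[13] = xzyvww$yvyvxzxyywzwx
  rot[14] = zyvww$yvyvxzxyywzwxx
  rot[15] = yvww$yvyvxzxyywzwxxz
  rot[16] = vww$yvyvxzxyywzwxxzy
  rot[17] = ww$yvyvxzxyywzwxxzyv
  rot[18] = w$yvyvxzxyywzwxxzyvw
  rot[19] = $yvyvxzxyywzwxxzyvww
Sorted (with $ < everything):
  sorted[0] = $yvyvxzxyywzwxxzyvww  (last char: 'w')
  sorted[1] = vww$yvyvxzxyywzwxxzy  (last char: 'y')
  sorted[2] = vxzxyywzwxxzyvww$yvy  (last char: 'y')
  sorted[3] = vyvxzxyywzwxxzyvww$y  (last char: 'y')
  sorted[4] = w$yvyvxzxyywzwxxzyvw  (last char: 'w')
  sorted[5] = ww$yvyvxzxyywzwxxzyv  (last char: 'v')
  sorted[6] = wxxzyvww$yvyvxzxyywz  (last char: 'z')
  sorted[7] = wzwxxzyvww$yvyvxzxyy  (last char: 'y')
  sorted[8] = xxzyvww$yvyvxzxyywzw  (last char: 'w')
  sorted[9] = xyywzwxxzyvww$yvyvxz  (last char: 'z')
  sorted[10] = xzxyywzwxxzyvww$yvyv  (last char: 'v')
  sorted[11] = xzyvww$yvyvxzxyywzwx  (last char: 'x')
  sorted[12] = yvww$yvyvxzxyywzwxxz  (last char: 'z')
  sorted[13] = yvxzxyywzwxxzyvww$yv  (last char: 'v')
  sorted[14] = yvyvxzxyywzwxxzyvww$  (last char: '$')
  sorted[15] = ywzwxxzyvww$yvyvxzxy  (last char: 'y')
  sorted[16] = yywzwxxzyvww$yvyvxzx  (last char: 'x')
  sorted[17] = zwxxzyvww$yvyvxzxyyw  (last char: 'w')
  sorted[18] = zxyywzwxxzyvww$yvyvx  (last char: 'x')
  sorted[19] = zyvww$yvyvxzxyywzwxx  (last char: 'x')
Last column: wyyywvzywzvxzv$yxwxx
Original string S is at sorted index 14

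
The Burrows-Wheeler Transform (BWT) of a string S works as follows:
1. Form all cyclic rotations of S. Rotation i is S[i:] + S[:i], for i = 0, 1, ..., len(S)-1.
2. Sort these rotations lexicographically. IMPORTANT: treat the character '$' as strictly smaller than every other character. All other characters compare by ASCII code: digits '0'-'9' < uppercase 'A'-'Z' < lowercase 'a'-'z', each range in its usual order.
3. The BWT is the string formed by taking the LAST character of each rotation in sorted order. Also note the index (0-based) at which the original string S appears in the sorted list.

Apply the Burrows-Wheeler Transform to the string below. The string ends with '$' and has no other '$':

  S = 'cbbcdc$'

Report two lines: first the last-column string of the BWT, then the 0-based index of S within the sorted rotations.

Answer: ccbd$bc
4

Derivation:
All 7 rotations (rotation i = S[i:]+S[:i]):
  rot[0] = cbbcdc$
  rot[1] = bbcdc$c
  rot[2] = bcdc$cb
  rot[3] = cdc$cbb
  rot[4] = dc$cbbc
  rot[5] = c$cbbcd
  rot[6] = $cbbcdc
Sorted (with $ < everything):
  sorted[0] = $cbbcdc  (last char: 'c')
  sorted[1] = bbcdc$c  (last char: 'c')
  sorted[2] = bcdc$cb  (last char: 'b')
  sorted[3] = c$cbbcd  (last char: 'd')
  sorted[4] = cbbcdc$  (last char: '$')
  sorted[5] = cdc$cbb  (last char: 'b')
  sorted[6] = dc$cbbc  (last char: 'c')
Last column: ccbd$bc
Original string S is at sorted index 4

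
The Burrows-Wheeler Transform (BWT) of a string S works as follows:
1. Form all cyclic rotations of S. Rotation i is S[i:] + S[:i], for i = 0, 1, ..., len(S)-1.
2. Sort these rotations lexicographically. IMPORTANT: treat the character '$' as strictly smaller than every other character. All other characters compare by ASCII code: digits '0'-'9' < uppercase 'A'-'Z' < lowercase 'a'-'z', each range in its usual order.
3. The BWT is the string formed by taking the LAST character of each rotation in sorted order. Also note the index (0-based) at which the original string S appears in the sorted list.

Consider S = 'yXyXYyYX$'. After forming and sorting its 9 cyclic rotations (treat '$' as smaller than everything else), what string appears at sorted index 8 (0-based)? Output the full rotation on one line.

Answer: yYX$yXyXY

Derivation:
All 9 rotations (rotation i = S[i:]+S[:i]):
  rot[0] = yXyXYyYX$
  rot[1] = XyXYyYX$y
  rot[2] = yXYyYX$yX
  rot[3] = XYyYX$yXy
  rot[4] = YyYX$yXyX
  rot[5] = yYX$yXyXY
  rot[6] = YX$yXyXYy
  rot[7] = X$yXyXYyY
  rot[8] = $yXyXYyYX
Sorted (with $ < everything):
  sorted[0] = $yXyXYyYX
  sorted[1] = X$yXyXYyY
  sorted[2] = XYyYX$yXy
  sorted[3] = XyXYyYX$y
  sorted[4] = YX$yXyXYy
  sorted[5] = YyYX$yXyX
  sorted[6] = yXYyYX$yX
  sorted[7] = yXyXYyYX$
  sorted[8] = yYX$yXyXY
sorted[8] = yYX$yXyXY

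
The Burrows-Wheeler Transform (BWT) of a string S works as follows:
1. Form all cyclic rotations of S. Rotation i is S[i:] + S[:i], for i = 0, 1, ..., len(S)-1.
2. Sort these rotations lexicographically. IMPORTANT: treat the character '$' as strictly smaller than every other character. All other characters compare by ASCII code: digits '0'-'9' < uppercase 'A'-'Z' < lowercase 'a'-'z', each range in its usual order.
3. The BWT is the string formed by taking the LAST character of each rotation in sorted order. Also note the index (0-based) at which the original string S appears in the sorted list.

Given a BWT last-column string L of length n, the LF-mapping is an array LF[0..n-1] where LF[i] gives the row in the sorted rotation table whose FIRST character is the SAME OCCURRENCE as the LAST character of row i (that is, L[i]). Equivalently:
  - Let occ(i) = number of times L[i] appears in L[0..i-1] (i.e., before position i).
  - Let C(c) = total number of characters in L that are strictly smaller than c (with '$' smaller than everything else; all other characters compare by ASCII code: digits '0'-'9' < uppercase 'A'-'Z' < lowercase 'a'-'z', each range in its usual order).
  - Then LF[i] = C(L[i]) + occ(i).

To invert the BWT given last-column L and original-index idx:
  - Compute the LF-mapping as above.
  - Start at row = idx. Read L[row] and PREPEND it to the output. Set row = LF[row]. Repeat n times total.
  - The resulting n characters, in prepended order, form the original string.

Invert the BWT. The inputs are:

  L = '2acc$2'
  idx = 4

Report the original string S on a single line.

LF mapping: 1 3 4 5 0 2
Walk LF starting at row 4, prepending L[row]:
  step 1: row=4, L[4]='$', prepend. Next row=LF[4]=0
  step 2: row=0, L[0]='2', prepend. Next row=LF[0]=1
  step 3: row=1, L[1]='a', prepend. Next row=LF[1]=3
  step 4: row=3, L[3]='c', prepend. Next row=LF[3]=5
  step 5: row=5, L[5]='2', prepend. Next row=LF[5]=2
  step 6: row=2, L[2]='c', prepend. Next row=LF[2]=4
Reversed output: c2ca2$

Answer: c2ca2$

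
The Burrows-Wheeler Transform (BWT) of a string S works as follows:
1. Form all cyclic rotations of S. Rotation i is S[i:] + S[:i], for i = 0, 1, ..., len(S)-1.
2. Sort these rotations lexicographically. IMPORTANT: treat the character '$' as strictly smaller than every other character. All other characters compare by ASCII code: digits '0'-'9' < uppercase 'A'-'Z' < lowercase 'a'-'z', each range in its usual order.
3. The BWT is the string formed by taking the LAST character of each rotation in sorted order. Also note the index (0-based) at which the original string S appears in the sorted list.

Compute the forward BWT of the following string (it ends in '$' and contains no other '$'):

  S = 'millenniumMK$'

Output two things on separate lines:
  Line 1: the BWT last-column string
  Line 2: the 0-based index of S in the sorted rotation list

All 13 rotations (rotation i = S[i:]+S[:i]):
  rot[0] = millenniumMK$
  rot[1] = illenniumMK$m
  rot[2] = llenniumMK$mi
  rot[3] = lenniumMK$mil
  rot[4] = enniumMK$mill
  rot[5] = nniumMK$mille
  rot[6] = niumMK$millen
  rot[7] = iumMK$millenn
  rot[8] = umMK$millenni
  rot[9] = mMK$millenniu
  rot[10] = MK$millennium
  rot[11] = K$millenniumM
  rot[12] = $millenniumMK
Sorted (with $ < everything):
  sorted[0] = $millenniumMK  (last char: 'K')
  sorted[1] = K$millenniumM  (last char: 'M')
  sorted[2] = MK$millennium  (last char: 'm')
  sorted[3] = enniumMK$mill  (last char: 'l')
  sorted[4] = illenniumMK$m  (last char: 'm')
  sorted[5] = iumMK$millenn  (last char: 'n')
  sorted[6] = lenniumMK$mil  (last char: 'l')
  sorted[7] = llenniumMK$mi  (last char: 'i')
  sorted[8] = mMK$millenniu  (last char: 'u')
  sorted[9] = millenniumMK$  (last char: '$')
  sorted[10] = niumMK$millen  (last char: 'n')
  sorted[11] = nniumMK$mille  (last char: 'e')
  sorted[12] = umMK$millenni  (last char: 'i')
Last column: KMmlmnliu$nei
Original string S is at sorted index 9

Answer: KMmlmnliu$nei
9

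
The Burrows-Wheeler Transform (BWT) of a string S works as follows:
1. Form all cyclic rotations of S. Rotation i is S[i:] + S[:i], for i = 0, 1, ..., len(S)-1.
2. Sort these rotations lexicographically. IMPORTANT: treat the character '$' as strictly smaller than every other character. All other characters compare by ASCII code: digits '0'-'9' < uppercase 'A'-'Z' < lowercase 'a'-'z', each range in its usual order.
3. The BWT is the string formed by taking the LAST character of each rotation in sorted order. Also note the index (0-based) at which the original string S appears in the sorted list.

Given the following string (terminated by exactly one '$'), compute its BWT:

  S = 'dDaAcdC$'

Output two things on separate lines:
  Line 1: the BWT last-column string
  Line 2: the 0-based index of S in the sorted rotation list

All 8 rotations (rotation i = S[i:]+S[:i]):
  rot[0] = dDaAcdC$
  rot[1] = DaAcdC$d
  rot[2] = aAcdC$dD
  rot[3] = AcdC$dDa
  rot[4] = cdC$dDaA
  rot[5] = dC$dDaAc
  rot[6] = C$dDaAcd
  rot[7] = $dDaAcdC
Sorted (with $ < everything):
  sorted[0] = $dDaAcdC  (last char: 'C')
  sorted[1] = AcdC$dDa  (last char: 'a')
  sorted[2] = C$dDaAcd  (last char: 'd')
  sorted[3] = DaAcdC$d  (last char: 'd')
  sorted[4] = aAcdC$dD  (last char: 'D')
  sorted[5] = cdC$dDaA  (last char: 'A')
  sorted[6] = dC$dDaAc  (last char: 'c')
  sorted[7] = dDaAcdC$  (last char: '$')
Last column: CaddDAc$
Original string S is at sorted index 7

Answer: CaddDAc$
7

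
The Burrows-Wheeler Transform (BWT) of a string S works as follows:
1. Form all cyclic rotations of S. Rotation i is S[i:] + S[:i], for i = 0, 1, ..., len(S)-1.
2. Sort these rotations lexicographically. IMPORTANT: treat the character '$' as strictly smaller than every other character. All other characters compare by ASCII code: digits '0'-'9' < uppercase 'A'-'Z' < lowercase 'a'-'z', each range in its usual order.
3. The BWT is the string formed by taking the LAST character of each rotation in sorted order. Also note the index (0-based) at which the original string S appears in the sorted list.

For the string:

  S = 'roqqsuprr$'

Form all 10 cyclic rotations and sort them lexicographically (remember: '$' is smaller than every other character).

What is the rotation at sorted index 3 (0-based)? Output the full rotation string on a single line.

Answer: qqsuprr$ro

Derivation:
All 10 rotations (rotation i = S[i:]+S[:i]):
  rot[0] = roqqsuprr$
  rot[1] = oqqsuprr$r
  rot[2] = qqsuprr$ro
  rot[3] = qsuprr$roq
  rot[4] = suprr$roqq
  rot[5] = uprr$roqqs
  rot[6] = prr$roqqsu
  rot[7] = rr$roqqsup
  rot[8] = r$roqqsupr
  rot[9] = $roqqsuprr
Sorted (with $ < everything):
  sorted[0] = $roqqsuprr
  sorted[1] = oqqsuprr$r
  sorted[2] = prr$roqqsu
  sorted[3] = qqsuprr$ro
  sorted[4] = qsuprr$roq
  sorted[5] = r$roqqsupr
  sorted[6] = roqqsuprr$
  sorted[7] = rr$roqqsup
  sorted[8] = suprr$roqq
  sorted[9] = uprr$roqqs
sorted[3] = qqsuprr$ro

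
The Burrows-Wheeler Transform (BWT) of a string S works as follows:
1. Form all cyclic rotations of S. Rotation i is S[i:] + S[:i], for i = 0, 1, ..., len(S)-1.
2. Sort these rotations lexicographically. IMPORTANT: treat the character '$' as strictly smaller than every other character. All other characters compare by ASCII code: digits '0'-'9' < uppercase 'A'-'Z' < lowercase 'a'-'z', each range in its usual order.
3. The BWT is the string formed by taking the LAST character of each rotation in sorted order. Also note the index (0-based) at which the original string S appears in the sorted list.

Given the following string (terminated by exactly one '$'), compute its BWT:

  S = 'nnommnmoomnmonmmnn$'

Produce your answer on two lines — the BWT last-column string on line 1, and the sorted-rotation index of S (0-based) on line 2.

Answer: nonommnnnommm$nnomm
13

Derivation:
All 19 rotations (rotation i = S[i:]+S[:i]):
  rot[0] = nnommnmoomnmonmmnn$
  rot[1] = nommnmoomnmonmmnn$n
  rot[2] = ommnmoomnmonmmnn$nn
  rot[3] = mmnmoomnmonmmnn$nno
  rot[4] = mnmoomnmonmmnn$nnom
  rot[5] = nmoomnmonmmnn$nnomm
  rot[6] = moomnmonmmnn$nnommn
  rot[7] = oomnmonmmnn$nnommnm
  rot[8] = omnmonmmnn$nnommnmo
  rot[9] = mnmonmmnn$nnommnmoo
  rot[10] = nmonmmnn$nnommnmoom
  rot[11] = monmmnn$nnommnmoomn
  rot[12] = onmmnn$nnommnmoomnm
  rot[13] = nmmnn$nnommnmoomnmo
  rot[14] = mmnn$nnommnmoomnmon
  rot[15] = mnn$nnommnmoomnmonm
  rot[16] = nn$nnommnmoomnmonmm
  rot[17] = n$nnommnmoomnmonmmn
  rot[18] = $nnommnmoomnmonmmnn
Sorted (with $ < everything):
  sorted[0] = $nnommnmoomnmonmmnn  (last char: 'n')
  sorted[1] = mmnmoomnmonmmnn$nno  (last char: 'o')
  sorted[2] = mmnn$nnommnmoomnmon  (last char: 'n')
  sorted[3] = mnmonmmnn$nnommnmoo  (last char: 'o')
  sorted[4] = mnmoomnmonmmnn$nnom  (last char: 'm')
  sorted[5] = mnn$nnommnmoomnmonm  (last char: 'm')
  sorted[6] = monmmnn$nnommnmoomn  (last char: 'n')
  sorted[7] = moomnmonmmnn$nnommn  (last char: 'n')
  sorted[8] = n$nnommnmoomnmonmmn  (last char: 'n')
  sorted[9] = nmmnn$nnommnmoomnmo  (last char: 'o')
  sorted[10] = nmonmmnn$nnommnmoom  (last char: 'm')
  sorted[11] = nmoomnmonmmnn$nnomm  (last char: 'm')
  sorted[12] = nn$nnommnmoomnmonmm  (last char: 'm')
  sorted[13] = nnommnmoomnmonmmnn$  (last char: '$')
  sorted[14] = nommnmoomnmonmmnn$n  (last char: 'n')
  sorted[15] = ommnmoomnmonmmnn$nn  (last char: 'n')
  sorted[16] = omnmonmmnn$nnommnmo  (last char: 'o')
  sorted[17] = onmmnn$nnommnmoomnm  (last char: 'm')
  sorted[18] = oomnmonmmnn$nnommnm  (last char: 'm')
Last column: nonommnnnommm$nnomm
Original string S is at sorted index 13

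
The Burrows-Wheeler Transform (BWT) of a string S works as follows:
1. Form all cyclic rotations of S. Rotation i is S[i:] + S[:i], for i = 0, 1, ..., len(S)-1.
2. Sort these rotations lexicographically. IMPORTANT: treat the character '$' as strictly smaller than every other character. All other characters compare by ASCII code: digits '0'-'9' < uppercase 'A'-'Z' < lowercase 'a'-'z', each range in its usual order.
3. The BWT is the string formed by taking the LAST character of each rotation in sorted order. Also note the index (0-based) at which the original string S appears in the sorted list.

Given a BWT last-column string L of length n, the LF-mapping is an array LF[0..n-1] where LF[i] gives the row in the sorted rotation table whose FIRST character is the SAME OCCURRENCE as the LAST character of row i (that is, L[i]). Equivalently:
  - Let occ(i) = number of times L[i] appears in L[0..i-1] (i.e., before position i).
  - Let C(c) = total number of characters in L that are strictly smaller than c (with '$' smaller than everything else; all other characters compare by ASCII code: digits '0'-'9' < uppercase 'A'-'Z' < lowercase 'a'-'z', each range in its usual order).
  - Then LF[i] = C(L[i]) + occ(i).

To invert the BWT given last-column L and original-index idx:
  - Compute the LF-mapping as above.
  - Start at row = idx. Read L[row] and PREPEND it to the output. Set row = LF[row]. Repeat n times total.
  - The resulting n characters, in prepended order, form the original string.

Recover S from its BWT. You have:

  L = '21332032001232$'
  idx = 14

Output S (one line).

LF mapping: 6 4 11 12 7 1 13 8 2 3 5 9 14 10 0
Walk LF starting at row 14, prepending L[row]:
  step 1: row=14, L[14]='$', prepend. Next row=LF[14]=0
  step 2: row=0, L[0]='2', prepend. Next row=LF[0]=6
  step 3: row=6, L[6]='3', prepend. Next row=LF[6]=13
  step 4: row=13, L[13]='2', prepend. Next row=LF[13]=10
  step 5: row=10, L[10]='1', prepend. Next row=LF[10]=5
  step 6: row=5, L[5]='0', prepend. Next row=LF[5]=1
  step 7: row=1, L[1]='1', prepend. Next row=LF[1]=4
  step 8: row=4, L[4]='2', prepend. Next row=LF[4]=7
  step 9: row=7, L[7]='2', prepend. Next row=LF[7]=8
  step 10: row=8, L[8]='0', prepend. Next row=LF[8]=2
  step 11: row=2, L[2]='3', prepend. Next row=LF[2]=11
  step 12: row=11, L[11]='2', prepend. Next row=LF[11]=9
  step 13: row=9, L[9]='0', prepend. Next row=LF[9]=3
  step 14: row=3, L[3]='3', prepend. Next row=LF[3]=12
  step 15: row=12, L[12]='3', prepend. Next row=LF[12]=14
Reversed output: 33023022101232$

Answer: 33023022101232$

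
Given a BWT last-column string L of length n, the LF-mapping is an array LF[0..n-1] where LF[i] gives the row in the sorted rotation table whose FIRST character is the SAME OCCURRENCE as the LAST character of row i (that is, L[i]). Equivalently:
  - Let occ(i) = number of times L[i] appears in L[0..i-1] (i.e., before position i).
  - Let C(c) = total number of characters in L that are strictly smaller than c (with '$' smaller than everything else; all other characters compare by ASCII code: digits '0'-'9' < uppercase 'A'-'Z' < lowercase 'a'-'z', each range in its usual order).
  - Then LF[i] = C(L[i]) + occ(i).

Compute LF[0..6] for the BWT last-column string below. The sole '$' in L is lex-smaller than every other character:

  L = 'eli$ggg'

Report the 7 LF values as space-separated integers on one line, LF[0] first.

Char counts: '$':1, 'e':1, 'g':3, 'i':1, 'l':1
C (first-col start): C('$')=0, C('e')=1, C('g')=2, C('i')=5, C('l')=6
L[0]='e': occ=0, LF[0]=C('e')+0=1+0=1
L[1]='l': occ=0, LF[1]=C('l')+0=6+0=6
L[2]='i': occ=0, LF[2]=C('i')+0=5+0=5
L[3]='$': occ=0, LF[3]=C('$')+0=0+0=0
L[4]='g': occ=0, LF[4]=C('g')+0=2+0=2
L[5]='g': occ=1, LF[5]=C('g')+1=2+1=3
L[6]='g': occ=2, LF[6]=C('g')+2=2+2=4

Answer: 1 6 5 0 2 3 4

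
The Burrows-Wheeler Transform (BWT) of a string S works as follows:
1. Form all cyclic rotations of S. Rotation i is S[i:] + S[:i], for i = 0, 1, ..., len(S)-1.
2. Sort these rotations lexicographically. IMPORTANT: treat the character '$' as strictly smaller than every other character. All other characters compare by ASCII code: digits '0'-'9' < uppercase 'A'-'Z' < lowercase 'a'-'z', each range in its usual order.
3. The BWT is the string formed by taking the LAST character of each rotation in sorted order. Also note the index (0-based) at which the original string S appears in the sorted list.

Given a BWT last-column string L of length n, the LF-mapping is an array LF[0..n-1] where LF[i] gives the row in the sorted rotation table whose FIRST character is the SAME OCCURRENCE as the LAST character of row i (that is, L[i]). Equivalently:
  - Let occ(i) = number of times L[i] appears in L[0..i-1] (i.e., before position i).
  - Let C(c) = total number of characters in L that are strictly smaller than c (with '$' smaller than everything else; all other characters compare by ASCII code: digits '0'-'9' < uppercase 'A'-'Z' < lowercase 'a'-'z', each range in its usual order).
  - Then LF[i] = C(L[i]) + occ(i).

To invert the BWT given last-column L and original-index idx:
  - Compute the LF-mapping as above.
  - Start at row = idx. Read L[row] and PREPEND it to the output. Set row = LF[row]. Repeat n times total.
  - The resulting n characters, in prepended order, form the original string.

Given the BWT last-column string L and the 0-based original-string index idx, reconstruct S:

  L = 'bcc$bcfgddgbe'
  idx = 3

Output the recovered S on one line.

Answer: bgddegfccbcb$

Derivation:
LF mapping: 1 4 5 0 2 6 10 11 7 8 12 3 9
Walk LF starting at row 3, prepending L[row]:
  step 1: row=3, L[3]='$', prepend. Next row=LF[3]=0
  step 2: row=0, L[0]='b', prepend. Next row=LF[0]=1
  step 3: row=1, L[1]='c', prepend. Next row=LF[1]=4
  step 4: row=4, L[4]='b', prepend. Next row=LF[4]=2
  step 5: row=2, L[2]='c', prepend. Next row=LF[2]=5
  step 6: row=5, L[5]='c', prepend. Next row=LF[5]=6
  step 7: row=6, L[6]='f', prepend. Next row=LF[6]=10
  step 8: row=10, L[10]='g', prepend. Next row=LF[10]=12
  step 9: row=12, L[12]='e', prepend. Next row=LF[12]=9
  step 10: row=9, L[9]='d', prepend. Next row=LF[9]=8
  step 11: row=8, L[8]='d', prepend. Next row=LF[8]=7
  step 12: row=7, L[7]='g', prepend. Next row=LF[7]=11
  step 13: row=11, L[11]='b', prepend. Next row=LF[11]=3
Reversed output: bgddegfccbcb$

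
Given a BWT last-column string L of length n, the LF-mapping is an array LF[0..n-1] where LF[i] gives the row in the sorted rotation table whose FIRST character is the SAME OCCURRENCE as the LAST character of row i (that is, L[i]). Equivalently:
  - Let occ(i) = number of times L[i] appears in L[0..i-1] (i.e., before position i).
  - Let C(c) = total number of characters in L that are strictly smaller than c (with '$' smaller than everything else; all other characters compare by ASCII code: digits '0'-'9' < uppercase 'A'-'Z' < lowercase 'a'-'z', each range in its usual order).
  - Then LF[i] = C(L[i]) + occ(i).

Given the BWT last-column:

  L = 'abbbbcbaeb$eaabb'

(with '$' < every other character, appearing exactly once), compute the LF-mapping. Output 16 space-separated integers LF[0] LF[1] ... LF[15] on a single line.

Answer: 1 5 6 7 8 13 9 2 14 10 0 15 3 4 11 12

Derivation:
Char counts: '$':1, 'a':4, 'b':8, 'c':1, 'e':2
C (first-col start): C('$')=0, C('a')=1, C('b')=5, C('c')=13, C('e')=14
L[0]='a': occ=0, LF[0]=C('a')+0=1+0=1
L[1]='b': occ=0, LF[1]=C('b')+0=5+0=5
L[2]='b': occ=1, LF[2]=C('b')+1=5+1=6
L[3]='b': occ=2, LF[3]=C('b')+2=5+2=7
L[4]='b': occ=3, LF[4]=C('b')+3=5+3=8
L[5]='c': occ=0, LF[5]=C('c')+0=13+0=13
L[6]='b': occ=4, LF[6]=C('b')+4=5+4=9
L[7]='a': occ=1, LF[7]=C('a')+1=1+1=2
L[8]='e': occ=0, LF[8]=C('e')+0=14+0=14
L[9]='b': occ=5, LF[9]=C('b')+5=5+5=10
L[10]='$': occ=0, LF[10]=C('$')+0=0+0=0
L[11]='e': occ=1, LF[11]=C('e')+1=14+1=15
L[12]='a': occ=2, LF[12]=C('a')+2=1+2=3
L[13]='a': occ=3, LF[13]=C('a')+3=1+3=4
L[14]='b': occ=6, LF[14]=C('b')+6=5+6=11
L[15]='b': occ=7, LF[15]=C('b')+7=5+7=12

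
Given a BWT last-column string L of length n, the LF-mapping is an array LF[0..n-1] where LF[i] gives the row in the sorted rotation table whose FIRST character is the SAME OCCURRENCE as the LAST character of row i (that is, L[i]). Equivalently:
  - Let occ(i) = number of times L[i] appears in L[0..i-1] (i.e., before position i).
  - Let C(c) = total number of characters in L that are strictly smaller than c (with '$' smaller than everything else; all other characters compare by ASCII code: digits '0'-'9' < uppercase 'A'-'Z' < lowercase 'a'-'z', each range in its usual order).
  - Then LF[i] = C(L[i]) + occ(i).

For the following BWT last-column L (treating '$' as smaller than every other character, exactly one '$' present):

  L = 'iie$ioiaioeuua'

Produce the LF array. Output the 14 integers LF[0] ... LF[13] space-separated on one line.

Answer: 5 6 3 0 7 10 8 1 9 11 4 12 13 2

Derivation:
Char counts: '$':1, 'a':2, 'e':2, 'i':5, 'o':2, 'u':2
C (first-col start): C('$')=0, C('a')=1, C('e')=3, C('i')=5, C('o')=10, C('u')=12
L[0]='i': occ=0, LF[0]=C('i')+0=5+0=5
L[1]='i': occ=1, LF[1]=C('i')+1=5+1=6
L[2]='e': occ=0, LF[2]=C('e')+0=3+0=3
L[3]='$': occ=0, LF[3]=C('$')+0=0+0=0
L[4]='i': occ=2, LF[4]=C('i')+2=5+2=7
L[5]='o': occ=0, LF[5]=C('o')+0=10+0=10
L[6]='i': occ=3, LF[6]=C('i')+3=5+3=8
L[7]='a': occ=0, LF[7]=C('a')+0=1+0=1
L[8]='i': occ=4, LF[8]=C('i')+4=5+4=9
L[9]='o': occ=1, LF[9]=C('o')+1=10+1=11
L[10]='e': occ=1, LF[10]=C('e')+1=3+1=4
L[11]='u': occ=0, LF[11]=C('u')+0=12+0=12
L[12]='u': occ=1, LF[12]=C('u')+1=12+1=13
L[13]='a': occ=1, LF[13]=C('a')+1=1+1=2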